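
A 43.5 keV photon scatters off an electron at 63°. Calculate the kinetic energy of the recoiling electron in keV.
1.9321 keV

By energy conservation: K_e = E_initial - E_final

First find the scattered photon energy:
Initial wavelength: λ = hc/E = 28.5021 pm
Compton shift: Δλ = λ_C(1 - cos(63°)) = 1.3248 pm
Final wavelength: λ' = 28.5021 + 1.3248 = 29.8269 pm
Final photon energy: E' = hc/λ' = 41.5679 keV

Electron kinetic energy:
K_e = E - E' = 43.5000 - 41.5679 = 1.9321 keV

(Intermediate values are shown rounded; full precision is carried through to the final answer.)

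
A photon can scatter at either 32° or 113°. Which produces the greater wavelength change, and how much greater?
113° produces the larger shift by a factor of 9.152

Calculate both shifts using Δλ = λ_C(1 - cos θ):

For θ₁ = 32°:
Δλ₁ = 2.4263 × (1 - cos(32°))
Δλ₁ = 2.4263 × 0.1520
Δλ₁ = 0.3687 pm

For θ₂ = 113°:
Δλ₂ = 2.4263 × (1 - cos(113°))
Δλ₂ = 2.4263 × 1.3907
Δλ₂ = 3.3743 pm

The 113° angle produces the larger shift.
Ratio: 3.3743/0.3687 = 9.152

(Intermediate values are shown rounded; full precision is carried through to the final answer.)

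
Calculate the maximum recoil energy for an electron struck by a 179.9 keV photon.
74.3318 keV

Maximum energy transfer occurs at θ = 180° (backscattering).

Initial photon: E₀ = 179.9 keV → λ₀ = 6.8918 pm

Maximum Compton shift (at 180°):
Δλ_max = 2λ_C = 2 × 2.4263 = 4.8526 pm

Final wavelength:
λ' = 6.8918 + 4.8526 = 11.7445 pm

Minimum photon energy (maximum energy to electron):
E'_min = hc/λ' = 105.5682 keV

Maximum electron kinetic energy:
K_max = E₀ - E'_min = 179.9000 - 105.5682 = 74.3318 keV

(Intermediate values are shown rounded; full precision is carried through to the final answer.)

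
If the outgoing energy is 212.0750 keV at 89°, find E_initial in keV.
358.1001 keV

Convert final energy to wavelength (hc ≈ 1239.842 keV·pm):
λ' = hc/E' = 1239.842 / 212.0750 = 5.8462 pm

Calculate the Compton shift:
Δλ = λ_C(1 - cos(89°))
Δλ = 2.4263 × (1 - cos(89°))
Δλ = 2.3840 pm

Initial wavelength:
λ = λ' - Δλ = 5.8462 - 2.3840 = 3.4623 pm

Initial energy:
E = hc/λ = 1239.842 / 3.4623 = 358.1001 keV

(Intermediate values are shown rounded; full precision is carried through to the final answer.)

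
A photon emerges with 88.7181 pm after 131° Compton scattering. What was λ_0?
84.7000 pm

From λ' = λ + Δλ, we have λ = λ' - Δλ

First calculate the Compton shift:
Δλ = λ_C(1 - cos θ)
Δλ = 2.4263 × (1 - cos(131°))
Δλ = 2.4263 × 1.6561
Δλ = 4.0181 pm

Initial wavelength:
λ = λ' - Δλ
λ = 88.7181 - 4.0181
λ = 84.7000 pm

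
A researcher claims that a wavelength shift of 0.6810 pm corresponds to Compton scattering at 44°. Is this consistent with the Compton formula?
Yes, consistent

Calculate the expected shift for θ = 44°:

Δλ_expected = λ_C(1 - cos(44°))
Δλ_expected = 2.4263 × (1 - cos(44°))
Δλ_expected = 2.4263 × 0.2807
Δλ_expected = 0.6810 pm

Given shift: 0.6810 pm
Expected shift: 0.6810 pm
Difference: 0.0000 pm

The values match. This is consistent with Compton scattering at the stated angle.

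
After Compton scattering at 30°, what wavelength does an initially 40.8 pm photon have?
41.1251 pm

Using the Compton formula: λ' = λ + λ_C(1 − cos θ)

For θ = 30°, cos θ = √3/2 (exact) ≈ 0.8660, so:
1 − cos 30° = 1 − (√3/2) ≈ 0.1340

Δλ = λ_C × 0.1340 = 2.4263 × 0.1340 = 0.3251 pm

λ' = 40.8 + 0.3251 = 41.1251 pm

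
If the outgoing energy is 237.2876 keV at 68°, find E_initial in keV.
334.4000 keV

Convert final energy to wavelength (hc ≈ 1239.842 keV·pm):
λ' = hc/E' = 1239.842 / 237.2876 = 5.2251 pm

Calculate the Compton shift:
Δλ = λ_C(1 - cos(68°))
Δλ = 2.4263 × (1 - cos(68°))
Δλ = 1.5174 pm

Initial wavelength:
λ = λ' - Δλ = 5.2251 - 1.5174 = 3.7077 pm

Initial energy:
E = hc/λ = 1239.842 / 3.7077 = 334.4000 keV

(Intermediate values are shown rounded; full precision is carried through to the final answer.)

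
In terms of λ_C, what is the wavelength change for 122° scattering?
1.5299 λ_C

The Compton shift formula is:
Δλ = λ_C(1 - cos θ)

Dividing both sides by λ_C:
Δλ/λ_C = 1 - cos θ

For θ = 122°:
Δλ/λ_C = 1 - cos(122°)
Δλ/λ_C = 1 - -0.5299
Δλ/λ_C = 1.5299

This means the shift is 1.5299 × λ_C = 3.7121 pm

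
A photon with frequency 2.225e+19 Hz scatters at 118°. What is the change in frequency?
4.656e+18 Hz (decrease)

Convert frequency to wavelength (c = 299792458 m/s):
λ₀ = c/f₀ = 299792458/2.225e+19 = 1.3473818e-11 m = 13.4738 pm

Calculate Compton shift:
Δλ = λ_C(1 - cos(118°)) = 3.5654 pm

Final wavelength:
λ' = λ₀ + Δλ = 13.4738 + 3.5654 = 17.0392 pm

Final frequency:
f' = c/λ' = 299792458/1.7039212e-11 = 1.7594268e+19 Hz

Frequency shift (decrease):
Δf = f₀ - f' = 2.225e+19 - 1.7594268e+19 = 4.656e+18 Hz

(Intermediate values are shown rounded; full precision is carried through to the final answer.)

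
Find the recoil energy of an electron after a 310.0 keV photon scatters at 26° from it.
17.9321 keV

By energy conservation: K_e = E_initial - E_final

First find the scattered photon energy:
Initial wavelength: λ = hc/E = 3.9995 pm
Compton shift: Δλ = λ_C(1 - cos(26°)) = 0.2456 pm
Final wavelength: λ' = 3.9995 + 0.2456 = 4.2450 pm
Final photon energy: E' = hc/λ' = 292.0679 keV

Electron kinetic energy:
K_e = E - E' = 310.0000 - 292.0679 = 17.9321 keV

(Intermediate values are shown rounded; full precision is carried through to the final answer.)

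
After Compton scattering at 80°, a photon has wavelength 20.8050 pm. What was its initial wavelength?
18.8000 pm

From λ' = λ + Δλ, we have λ = λ' - Δλ

First calculate the Compton shift:
Δλ = λ_C(1 - cos θ)
Δλ = 2.4263 × (1 - cos(80°))
Δλ = 2.4263 × 0.8264
Δλ = 2.0050 pm

Initial wavelength:
λ = λ' - Δλ
λ = 20.8050 - 2.0050
λ = 18.8000 pm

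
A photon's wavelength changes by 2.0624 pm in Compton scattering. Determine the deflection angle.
81.37°

From the Compton formula Δλ = λ_C(1 - cos θ), we can solve for θ:

cos θ = 1 - Δλ/λ_C

Given:
- Δλ = 2.0624 pm
- λ_C = h/(m_e·c) ≈ 2.42631024 pm

cos θ = 1 - 2.0624/2.42631024
cos θ = 1 - 0.850015
cos θ = 0.149985

θ = arccos(0.149985)
θ = 81.37°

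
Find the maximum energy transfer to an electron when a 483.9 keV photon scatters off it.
316.6884 keV

Maximum energy transfer occurs at θ = 180° (backscattering).

Initial photon: E₀ = 483.9 keV → λ₀ = 2.5622 pm

Maximum Compton shift (at 180°):
Δλ_max = 2λ_C = 2 × 2.4263 = 4.8526 pm

Final wavelength:
λ' = 2.5622 + 4.8526 = 7.4148 pm

Minimum photon energy (maximum energy to electron):
E'_min = hc/λ' = 167.2116 keV

Maximum electron kinetic energy:
K_max = E₀ - E'_min = 483.9000 - 167.2116 = 316.6884 keV

(Intermediate values are shown rounded; full precision is carried through to the final answer.)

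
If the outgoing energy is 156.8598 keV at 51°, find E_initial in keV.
177.0000 keV

Convert final energy to wavelength (hc ≈ 1239.842 keV·pm):
λ' = hc/E' = 1239.842 / 156.8598 = 7.9041 pm

Calculate the Compton shift:
Δλ = λ_C(1 - cos(51°))
Δλ = 2.4263 × (1 - cos(51°))
Δλ = 0.8994 pm

Initial wavelength:
λ = λ' - Δλ = 7.9041 - 0.8994 = 7.0048 pm

Initial energy:
E = hc/λ = 1239.842 / 7.0048 = 177.0000 keV

(Intermediate values are shown rounded; full precision is carried through to the final answer.)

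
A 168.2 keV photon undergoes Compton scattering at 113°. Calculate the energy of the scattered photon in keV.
115.3816 keV

First convert energy to wavelength:
λ = hc/E, with hc ≈ 1239.842 keV·pm (i.e. 1239.842 eV·nm)

For E = 168.2 keV = 168200 eV:
λ = 1239.842 keV·pm / 168.2 keV
λ = 7.3712 pm

Calculate the Compton shift:
Δλ = λ_C(1 - cos(113°)) = 2.4263 × 1.3907
Δλ = 3.3743 pm

Final wavelength:
λ' = 7.3712 + 3.3743 = 10.7456 pm

Final energy:
E' = hc/λ' = 1239.842 / 10.7456 = 115.3816 keV

(Intermediate values are shown rounded; full precision is carried through to the final answer.)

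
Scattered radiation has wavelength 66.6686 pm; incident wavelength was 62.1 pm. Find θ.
152.00°

First find the wavelength shift:
Δλ = λ' - λ = 66.6686 - 62.1 = 4.5686 pm

Using Δλ = λ_C(1 - cos θ), with λ_C = h/(m_e·c) ≈ 2.42631024 pm:
cos θ = 1 - Δλ/λ_C
cos θ = 1 - 4.5686/2.42631024
cos θ = -0.882941

θ = arccos(-0.882941)
θ = 152.00°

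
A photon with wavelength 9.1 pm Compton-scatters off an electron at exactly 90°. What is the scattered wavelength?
11.5263 pm

Using the Compton formula: λ' = λ + λ_C(1 − cos θ)

For θ = 90°, cos θ = 0 (exact) = 0.0000, so:
1 − cos 90° = 1 − (0) = 1.0000

Δλ = λ_C × 1.0000 = 2.4263 × 1.0000 = 2.4263 pm

λ' = 9.1 + 2.4263 = 11.5263 pm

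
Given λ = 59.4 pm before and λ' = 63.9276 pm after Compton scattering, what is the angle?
150.00°

First find the wavelength shift:
Δλ = λ' - λ = 63.9276 - 59.4 = 4.5276 pm

Using Δλ = λ_C(1 - cos θ), with λ_C = h/(m_e·c) ≈ 2.42631024 pm:
cos θ = 1 - Δλ/λ_C
cos θ = 1 - 4.5276/2.42631024
cos θ = -0.866043

θ = arccos(-0.866043)
θ = 150.00°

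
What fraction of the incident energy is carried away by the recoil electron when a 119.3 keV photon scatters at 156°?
0.3088 (or 30.88%)

Calculate initial and final photon energies:

Initial: E₀ = 119.3 keV → λ₀ = 10.3926 pm
Compton shift: Δλ = 4.6429 pm
Final wavelength: λ' = 15.0355 pm
Final energy: E' = 82.4610 keV

Fractional energy loss:
(E₀ - E')/E₀ = (119.3000 - 82.4610)/119.3000
= 36.8390/119.3000
= 0.3088
= 30.88%

(Intermediate values are shown rounded; full precision is carried through to the final answer.)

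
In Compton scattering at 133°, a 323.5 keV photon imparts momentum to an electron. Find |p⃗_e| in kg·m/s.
2.3800e-22 kg·m/s

The electron is initially at rest, so by conservation of momentum:
p⃗_e = p⃗₀ − p⃗'  (incident photon momentum minus scattered photon momentum)

Photon momentum magnitudes (p = h/λ = E/c):
λ₀ = hc/E₀ = 3.8326 pm → p₀ = h/λ₀ = 1.7289e-22 kg·m/s
Δλ = λ_C(1 − cos 133°) = 4.0810 pm
λ' = 7.9136 pm → p' = h/λ' = 8.3730e-23 kg·m/s

The scattered photon makes angle θ = 133° with the incident direction, so by the law of cosines:
|p⃗_e|² = p₀² + p'² − 2p₀p'cos θ
|p⃗_e|² = (1.7289e-22)² + (8.3730e-23)² − 2·1.7289e-22·8.3730e-23·cos(133°)
|p⃗_e| = 2.3800e-22 kg·m/s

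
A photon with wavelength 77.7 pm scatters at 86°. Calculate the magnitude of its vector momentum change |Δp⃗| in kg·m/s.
1.1469e-23 kg·m/s

Photon momentum magnitude is p = h/λ.

Initial momentum:
p₀ = h/λ = 6.6261e-34/7.7700e-11 = 8.5278e-24 kg·m/s

After scattering:
λ' = λ + Δλ = 77.7 + 2.2571 = 79.9571 pm
p' = h/λ' = 6.6261e-34/7.9957e-11 = 8.2870e-24 kg·m/s

Momentum is a vector; the scattered photon's direction makes angle θ = 86° with the incident direction. The magnitude of the vector change Δp⃗ = p⃗₀ − p⃗' is found from the law of cosines:
|Δp⃗|² = p₀² + p'² − 2p₀p'cos θ
|Δp⃗|² = (8.5278e-24)² + (8.2870e-24)² − 2·8.5278e-24·8.2870e-24·cos(86°)
|Δp⃗| = 1.1469e-23 kg·m/s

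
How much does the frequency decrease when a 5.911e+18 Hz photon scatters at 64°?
1.547e+17 Hz (decrease)

Convert frequency to wavelength (c = 299792458 m/s):
λ₀ = c/f₀ = 299792458/5.911e+18 = 5.0717723e-11 m = 50.7177 pm

Calculate Compton shift:
Δλ = λ_C(1 - cos(64°)) = 1.3627 pm

Final wavelength:
λ' = λ₀ + Δλ = 50.7177 + 1.3627 = 52.0804 pm

Final frequency:
f' = c/λ' = 299792458/5.2080408e-11 = 5.7563385e+18 Hz

Frequency shift (decrease):
Δf = f₀ - f' = 5.911e+18 - 5.7563385e+18 = 1.547e+17 Hz

(Intermediate values are shown rounded; full precision is carried through to the final answer.)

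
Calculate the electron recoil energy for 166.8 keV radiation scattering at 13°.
1.3839 keV

By energy conservation: K_e = E_initial - E_final

First find the scattered photon energy:
Initial wavelength: λ = hc/E = 7.4331 pm
Compton shift: Δλ = λ_C(1 - cos(13°)) = 0.0622 pm
Final wavelength: λ' = 7.4331 + 0.0622 = 7.4953 pm
Final photon energy: E' = hc/λ' = 165.4161 keV

Electron kinetic energy:
K_e = E - E' = 166.8000 - 165.4161 = 1.3839 keV

(Intermediate values are shown rounded; full precision is carried through to the final answer.)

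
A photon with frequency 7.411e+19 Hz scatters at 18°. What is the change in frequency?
2.114e+18 Hz (decrease)

Convert frequency to wavelength (c = 299792458 m/s):
λ₀ = c/f₀ = 299792458/7.411e+19 = 4.0452362e-12 m = 4.0452 pm

Calculate Compton shift:
Δλ = λ_C(1 - cos(18°)) = 0.1188 pm

Final wavelength:
λ' = λ₀ + Δλ = 4.0452 + 0.1188 = 4.1640 pm

Final frequency:
f' = c/λ' = 299792458/4.1639883e-12 = 7.1996470e+19 Hz

Frequency shift (decrease):
Δf = f₀ - f' = 7.411e+19 - 7.1996470e+19 = 2.114e+18 Hz

(Intermediate values are shown rounded; full precision is carried through to the final answer.)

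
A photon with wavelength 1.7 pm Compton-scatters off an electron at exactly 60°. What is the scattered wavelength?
2.9132 pm

Using the Compton formula: λ' = λ + λ_C(1 − cos θ)

For θ = 60°, cos θ = 1/2 (exact) = 0.5000, so:
1 − cos 60° = 1 − (1/2) = 0.5000

Δλ = λ_C × 0.5000 = 2.4263 × 0.5000 = 1.2132 pm

λ' = 1.7 + 1.2132 = 2.9132 pm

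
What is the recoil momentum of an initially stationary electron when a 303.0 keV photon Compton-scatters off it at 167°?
2.3522e-22 kg·m/s

The electron is initially at rest, so by conservation of momentum:
p⃗_e = p⃗₀ − p⃗'  (incident photon momentum minus scattered photon momentum)

Photon momentum magnitudes (p = h/λ = E/c):
λ₀ = hc/E₀ = 4.0919 pm → p₀ = h/λ₀ = 1.6193e-22 kg·m/s
Δλ = λ_C(1 − cos 167°) = 4.7904 pm
λ' = 8.8823 pm → p' = h/λ' = 7.4598e-23 kg·m/s

The scattered photon makes angle θ = 167° with the incident direction, so by the law of cosines:
|p⃗_e|² = p₀² + p'² − 2p₀p'cos θ
|p⃗_e|² = (1.6193e-22)² + (7.4598e-23)² − 2·1.6193e-22·7.4598e-23·cos(167°)
|p⃗_e| = 2.3522e-22 kg·m/s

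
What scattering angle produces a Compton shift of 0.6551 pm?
43.11°

From the Compton formula Δλ = λ_C(1 - cos θ), we can solve for θ:

cos θ = 1 - Δλ/λ_C

Given:
- Δλ = 0.6551 pm
- λ_C = h/(m_e·c) ≈ 2.42631024 pm

cos θ = 1 - 0.6551/2.42631024
cos θ = 1 - 0.269998
cos θ = 0.730002

θ = arccos(0.730002)
θ = 43.11°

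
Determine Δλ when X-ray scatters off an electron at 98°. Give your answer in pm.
2.7640 pm

Using the Compton scattering formula:
Δλ = λ_C(1 - cos θ)

where λ_C = h/(m_e·c) ≈ 2.4263 pm is the Compton wavelength of an electron.

For θ = 98°:
cos(98°) = -0.1392
1 - cos(98°) = 1.1392

Δλ = 2.4263 × 1.1392
Δλ = 2.7640 pm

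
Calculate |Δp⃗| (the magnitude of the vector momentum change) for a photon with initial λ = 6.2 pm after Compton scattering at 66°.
1.0679e-22 kg·m/s

Photon momentum magnitude is p = h/λ.

Initial momentum:
p₀ = h/λ = 6.6261e-34/6.2000e-12 = 1.0687e-22 kg·m/s

After scattering:
λ' = λ + Δλ = 6.2 + 1.4394 = 7.6394 pm
p' = h/λ' = 6.6261e-34/7.6394e-12 = 8.6735e-23 kg·m/s

Momentum is a vector; the scattered photon's direction makes angle θ = 66° with the incident direction. The magnitude of the vector change Δp⃗ = p⃗₀ − p⃗' is found from the law of cosines:
|Δp⃗|² = p₀² + p'² − 2p₀p'cos θ
|Δp⃗|² = (1.0687e-22)² + (8.6735e-23)² − 2·1.0687e-22·8.6735e-23·cos(66°)
|Δp⃗| = 1.0679e-22 kg·m/s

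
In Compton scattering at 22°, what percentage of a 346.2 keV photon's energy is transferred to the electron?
0.0470 (or 4.70%)

Calculate initial and final photon energies:

Initial: E₀ = 346.2 keV → λ₀ = 3.5813 pm
Compton shift: Δλ = 0.1767 pm
Final wavelength: λ' = 3.7580 pm
Final energy: E' = 329.9240 keV

Fractional energy loss:
(E₀ - E')/E₀ = (346.2000 - 329.9240)/346.2000
= 16.2760/346.2000
= 0.0470
= 4.70%

(Intermediate values are shown rounded; full precision is carried through to the final answer.)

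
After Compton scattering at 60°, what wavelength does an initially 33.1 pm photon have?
34.3132 pm

Using the Compton formula: λ' = λ + λ_C(1 − cos θ)

For θ = 60°, cos θ = 1/2 (exact) = 0.5000, so:
1 − cos 60° = 1 − (1/2) = 0.5000

Δλ = λ_C × 0.5000 = 2.4263 × 0.5000 = 1.2132 pm

λ' = 33.1 + 1.2132 = 34.3132 pm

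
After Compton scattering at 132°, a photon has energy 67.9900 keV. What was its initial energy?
87.4001 keV

Convert final energy to wavelength (hc ≈ 1239.842 keV·pm):
λ' = hc/E' = 1239.842 / 67.9900 = 18.2357 pm

Calculate the Compton shift:
Δλ = λ_C(1 - cos(132°))
Δλ = 2.4263 × (1 - cos(132°))
Δλ = 4.0498 pm

Initial wavelength:
λ = λ' - Δλ = 18.2357 - 4.0498 = 14.1858 pm

Initial energy:
E = hc/λ = 1239.842 / 14.1858 = 87.4001 keV

(Intermediate values are shown rounded; full precision is carried through to the final answer.)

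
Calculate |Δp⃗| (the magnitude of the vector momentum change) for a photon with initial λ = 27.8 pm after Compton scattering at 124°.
3.9592e-23 kg·m/s

Photon momentum magnitude is p = h/λ.

Initial momentum:
p₀ = h/λ = 6.6261e-34/2.7800e-11 = 2.3835e-23 kg·m/s

After scattering:
λ' = λ + Δλ = 27.8 + 3.7831 = 31.5831 pm
p' = h/λ' = 6.6261e-34/3.1583e-11 = 2.0980e-23 kg·m/s

Momentum is a vector; the scattered photon's direction makes angle θ = 124° with the incident direction. The magnitude of the vector change Δp⃗ = p⃗₀ − p⃗' is found from the law of cosines:
|Δp⃗|² = p₀² + p'² − 2p₀p'cos θ
|Δp⃗|² = (2.3835e-23)² + (2.0980e-23)² − 2·2.3835e-23·2.0980e-23·cos(124°)
|Δp⃗| = 3.9592e-23 kg·m/s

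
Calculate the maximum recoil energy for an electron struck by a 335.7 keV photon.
190.6201 keV

Maximum energy transfer occurs at θ = 180° (backscattering).

Initial photon: E₀ = 335.7 keV → λ₀ = 3.6933 pm

Maximum Compton shift (at 180°):
Δλ_max = 2λ_C = 2 × 2.4263 = 4.8526 pm

Final wavelength:
λ' = 3.6933 + 4.8526 = 8.5459 pm

Minimum photon energy (maximum energy to electron):
E'_min = hc/λ' = 145.0799 keV

Maximum electron kinetic energy:
K_max = E₀ - E'_min = 335.7000 - 145.0799 = 190.6201 keV

(Intermediate values are shown rounded; full precision is carried through to the final answer.)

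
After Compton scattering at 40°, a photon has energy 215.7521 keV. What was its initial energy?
239.4000 keV

Convert final energy to wavelength (hc ≈ 1239.842 keV·pm):
λ' = hc/E' = 1239.842 / 215.7521 = 5.7466 pm

Calculate the Compton shift:
Δλ = λ_C(1 - cos(40°))
Δλ = 2.4263 × (1 - cos(40°))
Δλ = 0.5676 pm

Initial wavelength:
λ = λ' - Δλ = 5.7466 - 0.5676 = 5.1790 pm

Initial energy:
E = hc/λ = 1239.842 / 5.1790 = 239.4000 keV

(Intermediate values are shown rounded; full precision is carried through to the final answer.)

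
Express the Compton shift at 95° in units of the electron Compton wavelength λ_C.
1.0872 λ_C

The Compton shift formula is:
Δλ = λ_C(1 - cos θ)

Dividing both sides by λ_C:
Δλ/λ_C = 1 - cos θ

For θ = 95°:
Δλ/λ_C = 1 - cos(95°)
Δλ/λ_C = 1 - -0.0872
Δλ/λ_C = 1.0872

This means the shift is 1.0872 × λ_C = 2.6378 pm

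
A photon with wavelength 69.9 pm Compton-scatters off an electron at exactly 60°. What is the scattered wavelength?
71.1132 pm

Using the Compton formula: λ' = λ + λ_C(1 − cos θ)

For θ = 60°, cos θ = 1/2 (exact) = 0.5000, so:
1 − cos 60° = 1 − (1/2) = 0.5000

Δλ = λ_C × 0.5000 = 2.4263 × 0.5000 = 1.2132 pm

λ' = 69.9 + 1.2132 = 71.1132 pm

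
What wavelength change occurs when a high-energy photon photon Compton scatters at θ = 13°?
0.0622 pm

Using the Compton scattering formula:
Δλ = λ_C(1 - cos θ)

where λ_C = h/(m_e·c) ≈ 2.4263 pm is the Compton wavelength of an electron.

For θ = 13°:
cos(13°) = 0.9744
1 - cos(13°) = 0.0256

Δλ = 2.4263 × 0.0256
Δλ = 0.0622 pm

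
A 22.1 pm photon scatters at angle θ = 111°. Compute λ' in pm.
25.3958 pm

Using the Compton scattering formula:
λ' = λ + Δλ = λ + λ_C(1 - cos θ)

Given:
- Initial wavelength λ = 22.1 pm
- Scattering angle θ = 111°
- Compton wavelength λ_C ≈ 2.4263 pm

Calculate the shift:
Δλ = 2.4263 × (1 - cos(111°))
Δλ = 2.4263 × 1.3584
Δλ = 3.2958 pm

Final wavelength:
λ' = 22.1 + 3.2958 = 25.3958 pm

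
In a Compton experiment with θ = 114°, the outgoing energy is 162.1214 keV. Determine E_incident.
292.7999 keV

Convert final energy to wavelength (hc ≈ 1239.842 keV·pm):
λ' = hc/E' = 1239.842 / 162.1214 = 7.6476 pm

Calculate the Compton shift:
Δλ = λ_C(1 - cos(114°))
Δλ = 2.4263 × (1 - cos(114°))
Δλ = 3.4132 pm

Initial wavelength:
λ = λ' - Δλ = 7.6476 - 3.4132 = 4.2344 pm

Initial energy:
E = hc/λ = 1239.842 / 4.2344 = 292.7999 keV

(Intermediate values are shown rounded; full precision is carried through to the final answer.)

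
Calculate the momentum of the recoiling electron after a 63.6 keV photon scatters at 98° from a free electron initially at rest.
4.8199e-23 kg·m/s

The electron is initially at rest, so by conservation of momentum:
p⃗_e = p⃗₀ − p⃗'  (incident photon momentum minus scattered photon momentum)

Photon momentum magnitudes (p = h/λ = E/c):
λ₀ = hc/E₀ = 19.4944 pm → p₀ = h/λ₀ = 3.3990e-23 kg·m/s
Δλ = λ_C(1 − cos 98°) = 2.7640 pm
λ' = 22.2584 pm → p' = h/λ' = 2.9769e-23 kg·m/s

The scattered photon makes angle θ = 98° with the incident direction, so by the law of cosines:
|p⃗_e|² = p₀² + p'² − 2p₀p'cos θ
|p⃗_e|² = (3.3990e-23)² + (2.9769e-23)² − 2·3.3990e-23·2.9769e-23·cos(98°)
|p⃗_e| = 4.8199e-23 kg·m/s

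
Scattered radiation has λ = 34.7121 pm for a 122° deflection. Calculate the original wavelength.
31.0000 pm

From λ' = λ + Δλ, we have λ = λ' - Δλ

First calculate the Compton shift:
Δλ = λ_C(1 - cos θ)
Δλ = 2.4263 × (1 - cos(122°))
Δλ = 2.4263 × 1.5299
Δλ = 3.7121 pm

Initial wavelength:
λ = λ' - Δλ
λ = 34.7121 - 3.7121
λ = 31.0000 pm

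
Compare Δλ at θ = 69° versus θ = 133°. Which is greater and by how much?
133° produces the larger shift by a factor of 2.621

Calculate both shifts using Δλ = λ_C(1 - cos θ):

For θ₁ = 69°:
Δλ₁ = 2.4263 × (1 - cos(69°))
Δλ₁ = 2.4263 × 0.6416
Δλ₁ = 1.5568 pm

For θ₂ = 133°:
Δλ₂ = 2.4263 × (1 - cos(133°))
Δλ₂ = 2.4263 × 1.6820
Δλ₂ = 4.0810 pm

The 133° angle produces the larger shift.
Ratio: 4.0810/1.5568 = 2.621

(Intermediate values are shown rounded; full precision is carried through to the final answer.)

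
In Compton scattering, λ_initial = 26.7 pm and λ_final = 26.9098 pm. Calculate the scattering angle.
24.00°

First find the wavelength shift:
Δλ = λ' - λ = 26.9098 - 26.7 = 0.2098 pm

Using Δλ = λ_C(1 - cos θ), with λ_C = h/(m_e·c) ≈ 2.42631024 pm:
cos θ = 1 - Δλ/λ_C
cos θ = 1 - 0.2098/2.42631024
cos θ = 0.913531

θ = arccos(0.913531)
θ = 24.00°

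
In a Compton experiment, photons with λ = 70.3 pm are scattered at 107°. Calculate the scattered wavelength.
73.4357 pm

Using the Compton scattering formula:
λ' = λ + Δλ = λ + λ_C(1 - cos θ)

Given:
- Initial wavelength λ = 70.3 pm
- Scattering angle θ = 107°
- Compton wavelength λ_C ≈ 2.4263 pm

Calculate the shift:
Δλ = 2.4263 × (1 - cos(107°))
Δλ = 2.4263 × 1.2924
Δλ = 3.1357 pm

Final wavelength:
λ' = 70.3 + 3.1357 = 73.4357 pm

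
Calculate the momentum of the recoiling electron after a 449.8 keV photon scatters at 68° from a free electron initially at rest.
2.3216e-22 kg·m/s

The electron is initially at rest, so by conservation of momentum:
p⃗_e = p⃗₀ − p⃗'  (incident photon momentum minus scattered photon momentum)

Photon momentum magnitudes (p = h/λ = E/c):
λ₀ = hc/E₀ = 2.7564 pm → p₀ = h/λ₀ = 2.4039e-22 kg·m/s
Δλ = λ_C(1 − cos 68°) = 1.5174 pm
λ' = 4.2738 pm → p' = h/λ' = 1.5504e-22 kg·m/s

The scattered photon makes angle θ = 68° with the incident direction, so by the law of cosines:
|p⃗_e|² = p₀² + p'² − 2p₀p'cos θ
|p⃗_e|² = (2.4039e-22)² + (1.5504e-22)² − 2·2.4039e-22·1.5504e-22·cos(68°)
|p⃗_e| = 2.3216e-22 kg·m/s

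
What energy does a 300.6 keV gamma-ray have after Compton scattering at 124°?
156.7903 keV

First convert energy to wavelength:
λ = hc/E, with hc ≈ 1239.842 keV·pm (i.e. 1239.842 eV·nm)

For E = 300.6 keV = 300600 eV:
λ = 1239.842 keV·pm / 300.6 keV
λ = 4.1246 pm

Calculate the Compton shift:
Δλ = λ_C(1 - cos(124°)) = 2.4263 × 1.5592
Δλ = 3.7831 pm

Final wavelength:
λ' = 4.1246 + 3.7831 = 7.9076 pm

Final energy:
E' = hc/λ' = 1239.842 / 7.9076 = 156.7903 keV

(Intermediate values are shown rounded; full precision is carried through to the final answer.)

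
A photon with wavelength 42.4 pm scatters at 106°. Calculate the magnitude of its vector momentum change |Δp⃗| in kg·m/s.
2.4121e-23 kg·m/s

Photon momentum magnitude is p = h/λ.

Initial momentum:
p₀ = h/λ = 6.6261e-34/4.2400e-11 = 1.5628e-23 kg·m/s

After scattering:
λ' = λ + Δλ = 42.4 + 3.0951 = 45.4951 pm
p' = h/λ' = 6.6261e-34/4.5495e-11 = 1.4564e-23 kg·m/s

Momentum is a vector; the scattered photon's direction makes angle θ = 106° with the incident direction. The magnitude of the vector change Δp⃗ = p⃗₀ − p⃗' is found from the law of cosines:
|Δp⃗|² = p₀² + p'² − 2p₀p'cos θ
|Δp⃗|² = (1.5628e-23)² + (1.4564e-23)² − 2·1.5628e-23·1.4564e-23·cos(106°)
|Δp⃗| = 2.4121e-23 kg·m/s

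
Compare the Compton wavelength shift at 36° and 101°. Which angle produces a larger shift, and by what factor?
101° produces the larger shift by a factor of 6.235

Calculate both shifts using Δλ = λ_C(1 - cos θ):

For θ₁ = 36°:
Δλ₁ = 2.4263 × (1 - cos(36°))
Δλ₁ = 2.4263 × 0.1910
Δλ₁ = 0.4634 pm

For θ₂ = 101°:
Δλ₂ = 2.4263 × (1 - cos(101°))
Δλ₂ = 2.4263 × 1.1908
Δλ₂ = 2.8893 pm

The 101° angle produces the larger shift.
Ratio: 2.8893/0.4634 = 6.235

(Intermediate values are shown rounded; full precision is carried through to the final answer.)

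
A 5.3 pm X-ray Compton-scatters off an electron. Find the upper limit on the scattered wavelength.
10.1526 pm (at θ = 180°)

The Compton shift is Δλ = λ_C(1 − cos θ).

Since cos θ ranges from −1 to 1, the factor (1 − cos θ) ranges from 0 to 2; the maximum shift occurs at θ = 180° (backscattering):
Δλ_max = 2λ_C = 2 × 2.4263 pm = 4.8526 pm

Maximum scattered wavelength:
λ'_max = λ₀ + Δλ_max = 5.3 + 4.8526 = 10.1526 pm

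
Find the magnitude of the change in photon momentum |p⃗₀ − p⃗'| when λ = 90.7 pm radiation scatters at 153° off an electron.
1.3865e-23 kg·m/s

Photon momentum magnitude is p = h/λ.

Initial momentum:
p₀ = h/λ = 6.6261e-34/9.0700e-11 = 7.3055e-24 kg·m/s

After scattering:
λ' = λ + Δλ = 90.7 + 4.5882 = 95.2882 pm
p' = h/λ' = 6.6261e-34/9.5288e-11 = 6.9537e-24 kg·m/s

Momentum is a vector; the scattered photon's direction makes angle θ = 153° with the incident direction. The magnitude of the vector change Δp⃗ = p⃗₀ − p⃗' is found from the law of cosines:
|Δp⃗|² = p₀² + p'² − 2p₀p'cos θ
|Δp⃗|² = (7.3055e-24)² + (6.9537e-24)² − 2·7.3055e-24·6.9537e-24·cos(153°)
|Δp⃗| = 1.3865e-23 kg·m/s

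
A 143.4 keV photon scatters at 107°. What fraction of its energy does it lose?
0.2661 (or 26.61%)

Calculate initial and final photon energies:

Initial: E₀ = 143.4 keV → λ₀ = 8.6460 pm
Compton shift: Δλ = 3.1357 pm
Final wavelength: λ' = 11.7817 pm
Final energy: E' = 105.2343 keV

Fractional energy loss:
(E₀ - E')/E₀ = (143.4000 - 105.2343)/143.4000
= 38.1657/143.4000
= 0.2661
= 26.61%

(Intermediate values are shown rounded; full precision is carried through to the final answer.)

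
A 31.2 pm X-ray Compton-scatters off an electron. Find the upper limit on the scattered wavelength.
36.0526 pm (at θ = 180°)

The Compton shift is Δλ = λ_C(1 − cos θ).

Since cos θ ranges from −1 to 1, the factor (1 − cos θ) ranges from 0 to 2; the maximum shift occurs at θ = 180° (backscattering):
Δλ_max = 2λ_C = 2 × 2.4263 pm = 4.8526 pm

Maximum scattered wavelength:
λ'_max = λ₀ + Δλ_max = 31.2 + 4.8526 = 36.0526 pm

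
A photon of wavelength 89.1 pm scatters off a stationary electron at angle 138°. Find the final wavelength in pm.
93.3294 pm

Using the Compton scattering formula:
λ' = λ + Δλ = λ + λ_C(1 - cos θ)

Given:
- Initial wavelength λ = 89.1 pm
- Scattering angle θ = 138°
- Compton wavelength λ_C ≈ 2.4263 pm

Calculate the shift:
Δλ = 2.4263 × (1 - cos(138°))
Δλ = 2.4263 × 1.7431
Δλ = 4.2294 pm

Final wavelength:
λ' = 89.1 + 4.2294 = 93.3294 pm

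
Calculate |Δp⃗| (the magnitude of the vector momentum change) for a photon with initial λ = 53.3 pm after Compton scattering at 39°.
8.2587e-24 kg·m/s

Photon momentum magnitude is p = h/λ.

Initial momentum:
p₀ = h/λ = 6.6261e-34/5.3300e-11 = 1.2432e-23 kg·m/s

After scattering:
λ' = λ + Δλ = 53.3 + 0.5407 = 53.8407 pm
p' = h/λ' = 6.6261e-34/5.3841e-11 = 1.2307e-23 kg·m/s

Momentum is a vector; the scattered photon's direction makes angle θ = 39° with the incident direction. The magnitude of the vector change Δp⃗ = p⃗₀ − p⃗' is found from the law of cosines:
|Δp⃗|² = p₀² + p'² − 2p₀p'cos θ
|Δp⃗|² = (1.2432e-23)² + (1.2307e-23)² − 2·1.2432e-23·1.2307e-23·cos(39°)
|Δp⃗| = 8.2587e-24 kg·m/s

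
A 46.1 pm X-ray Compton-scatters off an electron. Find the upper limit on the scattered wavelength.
50.9526 pm (at θ = 180°)

The Compton shift is Δλ = λ_C(1 − cos θ).

Since cos θ ranges from −1 to 1, the factor (1 − cos θ) ranges from 0 to 2; the maximum shift occurs at θ = 180° (backscattering):
Δλ_max = 2λ_C = 2 × 2.4263 pm = 4.8526 pm

Maximum scattered wavelength:
λ'_max = λ₀ + Δλ_max = 46.1 + 4.8526 = 50.9526 pm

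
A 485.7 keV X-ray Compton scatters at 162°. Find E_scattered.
170.1547 keV

First convert energy to wavelength:
λ = hc/E, with hc ≈ 1239.842 keV·pm (i.e. 1239.842 eV·nm)

For E = 485.7 keV = 485700 eV:
λ = 1239.842 keV·pm / 485.7 keV
λ = 2.5527 pm

Calculate the Compton shift:
Δλ = λ_C(1 - cos(162°)) = 2.4263 × 1.9511
Δλ = 4.7339 pm

Final wavelength:
λ' = 2.5527 + 4.7339 = 7.2866 pm

Final energy:
E' = hc/λ' = 1239.842 / 7.2866 = 170.1547 keV

(Intermediate values are shown rounded; full precision is carried through to the final answer.)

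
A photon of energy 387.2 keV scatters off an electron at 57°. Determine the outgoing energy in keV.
287.8722 keV

First convert energy to wavelength:
λ = hc/E, with hc ≈ 1239.842 keV·pm (i.e. 1239.842 eV·nm)

For E = 387.2 keV = 387200 eV:
λ = 1239.842 keV·pm / 387.2 keV
λ = 3.2021 pm

Calculate the Compton shift:
Δλ = λ_C(1 - cos(57°)) = 2.4263 × 0.4554
Δλ = 1.1048 pm

Final wavelength:
λ' = 3.2021 + 1.1048 = 4.3069 pm

Final energy:
E' = hc/λ' = 1239.842 / 4.3069 = 287.8722 keV

(Intermediate values are shown rounded; full precision is carried through to the final answer.)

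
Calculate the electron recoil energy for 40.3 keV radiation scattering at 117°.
4.1458 keV

By energy conservation: K_e = E_initial - E_final

First find the scattered photon energy:
Initial wavelength: λ = hc/E = 30.7653 pm
Compton shift: Δλ = λ_C(1 - cos(117°)) = 3.5278 pm
Final wavelength: λ' = 30.7653 + 3.5278 = 34.2931 pm
Final photon energy: E' = hc/λ' = 36.1542 keV

Electron kinetic energy:
K_e = E - E' = 40.3000 - 36.1542 = 4.1458 keV

(Intermediate values are shown rounded; full precision is carried through to the final answer.)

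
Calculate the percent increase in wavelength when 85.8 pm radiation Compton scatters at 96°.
3.1235%

Calculate the Compton shift:
Δλ = λ_C(1 - cos(96°))
Δλ = 2.4263 × (1 - cos(96°))
Δλ = 2.4263 × 1.1045
Δλ = 2.6799 pm

Percentage change:
(Δλ/λ₀) × 100 = (2.6799/85.8) × 100
= 3.1235%

(Intermediate values are shown rounded; full precision is carried through to the final answer.)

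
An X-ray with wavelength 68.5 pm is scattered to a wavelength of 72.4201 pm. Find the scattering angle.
128.00°

First find the wavelength shift:
Δλ = λ' - λ = 72.4201 - 68.5 = 3.9201 pm

Using Δλ = λ_C(1 - cos θ), with λ_C = h/(m_e·c) ≈ 2.42631024 pm:
cos θ = 1 - Δλ/λ_C
cos θ = 1 - 3.9201/2.42631024
cos θ = -0.615663

θ = arccos(-0.615663)
θ = 128.00°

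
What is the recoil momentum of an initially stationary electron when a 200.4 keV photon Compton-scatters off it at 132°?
1.5792e-22 kg·m/s

The electron is initially at rest, so by conservation of momentum:
p⃗_e = p⃗₀ − p⃗'  (incident photon momentum minus scattered photon momentum)

Photon momentum magnitudes (p = h/λ = E/c):
λ₀ = hc/E₀ = 6.1868 pm → p₀ = h/λ₀ = 1.0710e-22 kg·m/s
Δλ = λ_C(1 − cos 132°) = 4.0498 pm
λ' = 10.2367 pm → p' = h/λ' = 6.4729e-23 kg·m/s

The scattered photon makes angle θ = 132° with the incident direction, so by the law of cosines:
|p⃗_e|² = p₀² + p'² − 2p₀p'cos θ
|p⃗_e|² = (1.0710e-22)² + (6.4729e-23)² − 2·1.0710e-22·6.4729e-23·cos(132°)
|p⃗_e| = 1.5792e-22 kg·m/s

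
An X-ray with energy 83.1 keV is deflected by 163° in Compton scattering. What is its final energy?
63.0434 keV

First convert energy to wavelength:
λ = hc/E, with hc ≈ 1239.842 keV·pm (i.e. 1239.842 eV·nm)

For E = 83.1 keV = 83100 eV:
λ = 1239.842 keV·pm / 83.1 keV
λ = 14.9199 pm

Calculate the Compton shift:
Δλ = λ_C(1 - cos(163°)) = 2.4263 × 1.9563
Δλ = 4.7466 pm

Final wavelength:
λ' = 14.9199 + 4.7466 = 19.6665 pm

Final energy:
E' = hc/λ' = 1239.842 / 19.6665 = 63.0434 keV

(Intermediate values are shown rounded; full precision is carried through to the final answer.)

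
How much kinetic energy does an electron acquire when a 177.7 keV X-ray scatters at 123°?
62.0963 keV

By energy conservation: K_e = E_initial - E_final

First find the scattered photon energy:
Initial wavelength: λ = hc/E = 6.9772 pm
Compton shift: Δλ = λ_C(1 - cos(123°)) = 3.7478 pm
Final wavelength: λ' = 6.9772 + 3.7478 = 10.7249 pm
Final photon energy: E' = hc/λ' = 115.6037 keV

Electron kinetic energy:
K_e = E - E' = 177.7000 - 115.6037 = 62.0963 keV

(Intermediate values are shown rounded; full precision is carried through to the final answer.)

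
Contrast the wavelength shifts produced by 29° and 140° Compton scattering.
140° produces the larger shift by a factor of 14.086

Calculate both shifts using Δλ = λ_C(1 - cos θ):

For θ₁ = 29°:
Δλ₁ = 2.4263 × (1 - cos(29°))
Δλ₁ = 2.4263 × 0.1254
Δλ₁ = 0.3042 pm

For θ₂ = 140°:
Δλ₂ = 2.4263 × (1 - cos(140°))
Δλ₂ = 2.4263 × 1.7660
Δλ₂ = 4.2850 pm

The 140° angle produces the larger shift.
Ratio: 4.2850/0.3042 = 14.086

(Intermediate values are shown rounded; full precision is carried through to the final answer.)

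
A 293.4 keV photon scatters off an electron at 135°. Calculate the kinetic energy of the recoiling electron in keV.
145.2308 keV

By energy conservation: K_e = E_initial - E_final

First find the scattered photon energy:
Initial wavelength: λ = hc/E = 4.2258 pm
Compton shift: Δλ = λ_C(1 - cos(135°)) = 4.1420 pm
Final wavelength: λ' = 4.2258 + 4.1420 = 8.3677 pm
Final photon energy: E' = hc/λ' = 148.1692 keV

Electron kinetic energy:
K_e = E - E' = 293.4000 - 148.1692 = 145.2308 keV

(Intermediate values are shown rounded; full precision is carried through to the final answer.)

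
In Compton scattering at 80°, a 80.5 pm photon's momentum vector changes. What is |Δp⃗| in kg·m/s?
1.0454e-23 kg·m/s

Photon momentum magnitude is p = h/λ.

Initial momentum:
p₀ = h/λ = 6.6261e-34/8.0500e-11 = 8.2311e-24 kg·m/s

After scattering:
λ' = λ + Δλ = 80.5 + 2.0050 = 82.5050 pm
p' = h/λ' = 6.6261e-34/8.2505e-11 = 8.0311e-24 kg·m/s

Momentum is a vector; the scattered photon's direction makes angle θ = 80° with the incident direction. The magnitude of the vector change Δp⃗ = p⃗₀ − p⃗' is found from the law of cosines:
|Δp⃗|² = p₀² + p'² − 2p₀p'cos θ
|Δp⃗|² = (8.2311e-24)² + (8.0311e-24)² − 2·8.2311e-24·8.0311e-24·cos(80°)
|Δp⃗| = 1.0454e-23 kg·m/s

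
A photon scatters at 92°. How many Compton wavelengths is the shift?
1.0349 λ_C

The Compton shift formula is:
Δλ = λ_C(1 - cos θ)

Dividing both sides by λ_C:
Δλ/λ_C = 1 - cos θ

For θ = 92°:
Δλ/λ_C = 1 - cos(92°)
Δλ/λ_C = 1 - -0.0349
Δλ/λ_C = 1.0349

This means the shift is 1.0349 × λ_C = 2.5110 pm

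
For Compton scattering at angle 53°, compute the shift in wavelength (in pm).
0.9661 pm

Using the Compton scattering formula:
Δλ = λ_C(1 - cos θ)

where λ_C = h/(m_e·c) ≈ 2.4263 pm is the Compton wavelength of an electron.

For θ = 53°:
cos(53°) = 0.6018
1 - cos(53°) = 0.3982

Δλ = 2.4263 × 0.3982
Δλ = 0.9661 pm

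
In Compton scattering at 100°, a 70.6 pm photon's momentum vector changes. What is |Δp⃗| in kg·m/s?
1.4102e-23 kg·m/s

Photon momentum magnitude is p = h/λ.

Initial momentum:
p₀ = h/λ = 6.6261e-34/7.0600e-11 = 9.3854e-24 kg·m/s

After scattering:
λ' = λ + Δλ = 70.6 + 2.8476 = 73.4476 pm
p' = h/λ' = 6.6261e-34/7.3448e-11 = 9.0215e-24 kg·m/s

Momentum is a vector; the scattered photon's direction makes angle θ = 100° with the incident direction. The magnitude of the vector change Δp⃗ = p⃗₀ − p⃗' is found from the law of cosines:
|Δp⃗|² = p₀² + p'² − 2p₀p'cos θ
|Δp⃗|² = (9.3854e-24)² + (9.0215e-24)² − 2·9.3854e-24·9.0215e-24·cos(100°)
|Δp⃗| = 1.4102e-23 kg·m/s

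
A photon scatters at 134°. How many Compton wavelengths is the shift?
1.6947 λ_C

The Compton shift formula is:
Δλ = λ_C(1 - cos θ)

Dividing both sides by λ_C:
Δλ/λ_C = 1 - cos θ

For θ = 134°:
Δλ/λ_C = 1 - cos(134°)
Δλ/λ_C = 1 - -0.6947
Δλ/λ_C = 1.6947

This means the shift is 1.6947 × λ_C = 4.1118 pm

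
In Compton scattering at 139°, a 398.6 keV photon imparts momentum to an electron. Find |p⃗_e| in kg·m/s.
2.8702e-22 kg·m/s

The electron is initially at rest, so by conservation of momentum:
p⃗_e = p⃗₀ − p⃗'  (incident photon momentum minus scattered photon momentum)

Photon momentum magnitudes (p = h/λ = E/c):
λ₀ = hc/E₀ = 3.1105 pm → p₀ = h/λ₀ = 2.1302e-22 kg·m/s
Δλ = λ_C(1 − cos 139°) = 4.2575 pm
λ' = 7.3680 pm → p' = h/λ' = 8.9931e-23 kg·m/s

The scattered photon makes angle θ = 139° with the incident direction, so by the law of cosines:
|p⃗_e|² = p₀² + p'² − 2p₀p'cos θ
|p⃗_e|² = (2.1302e-22)² + (8.9931e-23)² − 2·2.1302e-22·8.9931e-23·cos(139°)
|p⃗_e| = 2.8702e-22 kg·m/s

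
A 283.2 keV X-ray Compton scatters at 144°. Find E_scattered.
141.4181 keV

First convert energy to wavelength:
λ = hc/E, with hc ≈ 1239.842 keV·pm (i.e. 1239.842 eV·nm)

For E = 283.2 keV = 283200 eV:
λ = 1239.842 keV·pm / 283.2 keV
λ = 4.3780 pm

Calculate the Compton shift:
Δλ = λ_C(1 - cos(144°)) = 2.4263 × 1.8090
Δλ = 4.3892 pm

Final wavelength:
λ' = 4.3780 + 4.3892 = 8.7672 pm

Final energy:
E' = hc/λ' = 1239.842 / 8.7672 = 141.4181 keV

(Intermediate values are shown rounded; full precision is carried through to the final answer.)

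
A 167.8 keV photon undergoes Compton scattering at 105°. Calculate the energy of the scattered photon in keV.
118.7236 keV

First convert energy to wavelength:
λ = hc/E, with hc ≈ 1239.842 keV·pm (i.e. 1239.842 eV·nm)

For E = 167.8 keV = 167800 eV:
λ = 1239.842 keV·pm / 167.8 keV
λ = 7.3888 pm

Calculate the Compton shift:
Δλ = λ_C(1 - cos(105°)) = 2.4263 × 1.2588
Δλ = 3.0543 pm

Final wavelength:
λ' = 7.3888 + 3.0543 = 10.4431 pm

Final energy:
E' = hc/λ' = 1239.842 / 10.4431 = 118.7236 keV

(Intermediate values are shown rounded; full precision is carried through to the final answer.)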